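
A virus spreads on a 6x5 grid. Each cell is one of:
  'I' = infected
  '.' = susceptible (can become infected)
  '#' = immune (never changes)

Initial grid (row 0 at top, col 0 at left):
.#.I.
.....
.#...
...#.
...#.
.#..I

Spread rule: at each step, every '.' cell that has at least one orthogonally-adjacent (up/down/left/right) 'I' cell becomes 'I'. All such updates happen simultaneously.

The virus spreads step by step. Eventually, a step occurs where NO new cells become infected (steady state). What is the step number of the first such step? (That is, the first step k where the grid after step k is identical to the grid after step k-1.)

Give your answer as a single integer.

Step 0 (initial): 2 infected
Step 1: +5 new -> 7 infected
Step 2: +5 new -> 12 infected
Step 3: +4 new -> 16 infected
Step 4: +3 new -> 19 infected
Step 5: +4 new -> 23 infected
Step 6: +2 new -> 25 infected
Step 7: +0 new -> 25 infected

Answer: 7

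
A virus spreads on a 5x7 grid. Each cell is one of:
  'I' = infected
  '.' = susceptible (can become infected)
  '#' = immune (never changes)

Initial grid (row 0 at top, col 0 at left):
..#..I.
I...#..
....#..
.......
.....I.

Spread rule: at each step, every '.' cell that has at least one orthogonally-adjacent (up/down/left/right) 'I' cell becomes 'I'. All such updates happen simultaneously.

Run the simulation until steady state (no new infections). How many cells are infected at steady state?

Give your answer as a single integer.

Answer: 32

Derivation:
Step 0 (initial): 3 infected
Step 1: +9 new -> 12 infected
Step 2: +10 new -> 22 infected
Step 3: +7 new -> 29 infected
Step 4: +3 new -> 32 infected
Step 5: +0 new -> 32 infected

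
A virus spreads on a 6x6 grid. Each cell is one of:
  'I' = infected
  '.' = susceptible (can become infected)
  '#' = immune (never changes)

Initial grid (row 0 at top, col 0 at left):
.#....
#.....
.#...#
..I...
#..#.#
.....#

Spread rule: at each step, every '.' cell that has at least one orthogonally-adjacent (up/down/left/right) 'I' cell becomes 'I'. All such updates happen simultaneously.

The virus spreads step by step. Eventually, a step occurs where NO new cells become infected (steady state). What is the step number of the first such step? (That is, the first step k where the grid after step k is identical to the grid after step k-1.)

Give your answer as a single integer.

Step 0 (initial): 1 infected
Step 1: +4 new -> 5 infected
Step 2: +6 new -> 11 infected
Step 3: +9 new -> 20 infected
Step 4: +4 new -> 24 infected
Step 5: +2 new -> 26 infected
Step 6: +1 new -> 27 infected
Step 7: +0 new -> 27 infected

Answer: 7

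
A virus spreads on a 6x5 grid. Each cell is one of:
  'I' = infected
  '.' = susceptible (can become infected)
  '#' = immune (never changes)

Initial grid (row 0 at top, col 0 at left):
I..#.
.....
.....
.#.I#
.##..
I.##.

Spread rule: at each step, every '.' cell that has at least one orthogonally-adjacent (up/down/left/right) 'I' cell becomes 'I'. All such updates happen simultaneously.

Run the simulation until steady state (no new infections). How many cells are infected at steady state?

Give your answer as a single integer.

Answer: 23

Derivation:
Step 0 (initial): 3 infected
Step 1: +7 new -> 10 infected
Step 2: +8 new -> 18 infected
Step 3: +4 new -> 22 infected
Step 4: +1 new -> 23 infected
Step 5: +0 new -> 23 infected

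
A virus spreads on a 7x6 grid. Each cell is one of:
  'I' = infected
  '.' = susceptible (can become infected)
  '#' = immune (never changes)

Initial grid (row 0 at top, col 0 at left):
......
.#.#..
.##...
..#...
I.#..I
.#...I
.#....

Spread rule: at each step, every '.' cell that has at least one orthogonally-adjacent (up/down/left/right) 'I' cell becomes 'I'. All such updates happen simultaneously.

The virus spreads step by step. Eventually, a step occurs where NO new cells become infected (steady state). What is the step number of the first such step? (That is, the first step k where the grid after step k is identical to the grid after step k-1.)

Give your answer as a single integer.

Step 0 (initial): 3 infected
Step 1: +7 new -> 10 infected
Step 2: +8 new -> 18 infected
Step 3: +6 new -> 24 infected
Step 4: +5 new -> 29 infected
Step 5: +2 new -> 31 infected
Step 6: +2 new -> 33 infected
Step 7: +1 new -> 34 infected
Step 8: +0 new -> 34 infected

Answer: 8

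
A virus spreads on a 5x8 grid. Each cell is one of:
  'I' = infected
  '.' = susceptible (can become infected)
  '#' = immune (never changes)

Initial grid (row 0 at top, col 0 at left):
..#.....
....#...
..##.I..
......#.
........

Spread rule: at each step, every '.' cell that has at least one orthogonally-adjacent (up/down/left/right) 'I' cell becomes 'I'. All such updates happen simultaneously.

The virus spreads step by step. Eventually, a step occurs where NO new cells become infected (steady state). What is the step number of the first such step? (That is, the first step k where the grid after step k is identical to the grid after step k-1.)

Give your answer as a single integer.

Step 0 (initial): 1 infected
Step 1: +4 new -> 5 infected
Step 2: +5 new -> 10 infected
Step 3: +7 new -> 17 infected
Step 4: +5 new -> 22 infected
Step 5: +3 new -> 25 infected
Step 6: +4 new -> 29 infected
Step 7: +3 new -> 32 infected
Step 8: +2 new -> 34 infected
Step 9: +1 new -> 35 infected
Step 10: +0 new -> 35 infected

Answer: 10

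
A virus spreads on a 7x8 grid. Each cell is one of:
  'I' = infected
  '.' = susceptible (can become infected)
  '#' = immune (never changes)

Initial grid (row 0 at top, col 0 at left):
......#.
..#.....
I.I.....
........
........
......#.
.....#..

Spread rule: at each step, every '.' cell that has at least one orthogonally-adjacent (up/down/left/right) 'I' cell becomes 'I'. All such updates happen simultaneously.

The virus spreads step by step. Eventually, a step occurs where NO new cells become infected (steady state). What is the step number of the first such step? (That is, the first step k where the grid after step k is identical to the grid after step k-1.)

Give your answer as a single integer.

Answer: 11

Derivation:
Step 0 (initial): 2 infected
Step 1: +5 new -> 7 infected
Step 2: +8 new -> 15 infected
Step 3: +9 new -> 24 infected
Step 4: +10 new -> 34 infected
Step 5: +8 new -> 42 infected
Step 6: +5 new -> 47 infected
Step 7: +2 new -> 49 infected
Step 8: +1 new -> 50 infected
Step 9: +1 new -> 51 infected
Step 10: +1 new -> 52 infected
Step 11: +0 new -> 52 infected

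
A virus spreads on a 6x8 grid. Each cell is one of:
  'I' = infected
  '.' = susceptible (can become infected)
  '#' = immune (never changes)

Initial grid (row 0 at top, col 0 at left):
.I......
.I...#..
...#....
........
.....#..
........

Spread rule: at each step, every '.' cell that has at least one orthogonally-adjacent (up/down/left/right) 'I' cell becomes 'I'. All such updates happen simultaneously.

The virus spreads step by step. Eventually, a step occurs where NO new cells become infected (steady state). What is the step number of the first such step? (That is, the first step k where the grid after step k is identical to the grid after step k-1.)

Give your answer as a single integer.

Answer: 11

Derivation:
Step 0 (initial): 2 infected
Step 1: +5 new -> 7 infected
Step 2: +5 new -> 12 infected
Step 3: +5 new -> 17 infected
Step 4: +6 new -> 23 infected
Step 5: +6 new -> 29 infected
Step 6: +6 new -> 35 infected
Step 7: +4 new -> 39 infected
Step 8: +3 new -> 42 infected
Step 9: +2 new -> 44 infected
Step 10: +1 new -> 45 infected
Step 11: +0 new -> 45 infected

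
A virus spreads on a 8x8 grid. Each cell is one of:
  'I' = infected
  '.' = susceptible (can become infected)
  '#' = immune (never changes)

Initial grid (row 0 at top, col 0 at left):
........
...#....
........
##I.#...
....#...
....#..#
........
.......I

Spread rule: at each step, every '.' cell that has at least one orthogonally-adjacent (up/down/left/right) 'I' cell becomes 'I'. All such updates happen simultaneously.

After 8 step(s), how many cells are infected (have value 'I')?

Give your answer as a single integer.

Answer: 57

Derivation:
Step 0 (initial): 2 infected
Step 1: +5 new -> 7 infected
Step 2: +8 new -> 15 infected
Step 3: +11 new -> 26 infected
Step 4: +13 new -> 39 infected
Step 5: +10 new -> 49 infected
Step 6: +5 new -> 54 infected
Step 7: +2 new -> 56 infected
Step 8: +1 new -> 57 infected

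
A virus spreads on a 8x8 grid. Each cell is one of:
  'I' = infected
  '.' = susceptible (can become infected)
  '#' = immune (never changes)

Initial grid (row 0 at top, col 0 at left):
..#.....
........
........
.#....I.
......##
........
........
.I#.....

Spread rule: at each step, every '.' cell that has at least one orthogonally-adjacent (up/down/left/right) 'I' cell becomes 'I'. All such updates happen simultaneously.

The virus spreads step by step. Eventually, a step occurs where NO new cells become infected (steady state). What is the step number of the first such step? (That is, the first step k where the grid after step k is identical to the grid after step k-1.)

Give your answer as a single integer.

Step 0 (initial): 2 infected
Step 1: +5 new -> 7 infected
Step 2: +8 new -> 15 infected
Step 3: +11 new -> 26 infected
Step 4: +14 new -> 40 infected
Step 5: +8 new -> 48 infected
Step 6: +6 new -> 54 infected
Step 7: +3 new -> 57 infected
Step 8: +2 new -> 59 infected
Step 9: +0 new -> 59 infected

Answer: 9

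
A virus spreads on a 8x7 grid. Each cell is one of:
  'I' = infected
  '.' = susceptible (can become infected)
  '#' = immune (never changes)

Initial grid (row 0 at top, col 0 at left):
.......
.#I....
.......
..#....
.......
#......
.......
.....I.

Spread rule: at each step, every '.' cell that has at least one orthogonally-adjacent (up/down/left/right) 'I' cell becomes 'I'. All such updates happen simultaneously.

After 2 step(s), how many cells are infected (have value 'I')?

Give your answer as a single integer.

Answer: 17

Derivation:
Step 0 (initial): 2 infected
Step 1: +6 new -> 8 infected
Step 2: +9 new -> 17 infected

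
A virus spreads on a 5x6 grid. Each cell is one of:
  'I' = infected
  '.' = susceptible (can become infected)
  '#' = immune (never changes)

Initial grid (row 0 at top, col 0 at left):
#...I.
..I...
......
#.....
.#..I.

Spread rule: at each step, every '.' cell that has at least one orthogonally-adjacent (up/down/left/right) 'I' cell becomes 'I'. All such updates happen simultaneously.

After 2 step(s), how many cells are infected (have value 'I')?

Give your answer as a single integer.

Answer: 23

Derivation:
Step 0 (initial): 3 infected
Step 1: +10 new -> 13 infected
Step 2: +10 new -> 23 infected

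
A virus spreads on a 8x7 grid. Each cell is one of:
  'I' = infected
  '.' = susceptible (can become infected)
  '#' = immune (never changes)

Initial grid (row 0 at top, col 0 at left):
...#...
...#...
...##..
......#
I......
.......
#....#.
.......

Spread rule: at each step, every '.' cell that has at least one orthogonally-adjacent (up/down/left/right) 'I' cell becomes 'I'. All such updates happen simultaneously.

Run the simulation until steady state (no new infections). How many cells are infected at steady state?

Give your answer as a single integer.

Step 0 (initial): 1 infected
Step 1: +3 new -> 4 infected
Step 2: +4 new -> 8 infected
Step 3: +6 new -> 14 infected
Step 4: +8 new -> 22 infected
Step 5: +8 new -> 30 infected
Step 6: +6 new -> 36 infected
Step 7: +3 new -> 39 infected
Step 8: +4 new -> 43 infected
Step 9: +4 new -> 47 infected
Step 10: +2 new -> 49 infected
Step 11: +0 new -> 49 infected

Answer: 49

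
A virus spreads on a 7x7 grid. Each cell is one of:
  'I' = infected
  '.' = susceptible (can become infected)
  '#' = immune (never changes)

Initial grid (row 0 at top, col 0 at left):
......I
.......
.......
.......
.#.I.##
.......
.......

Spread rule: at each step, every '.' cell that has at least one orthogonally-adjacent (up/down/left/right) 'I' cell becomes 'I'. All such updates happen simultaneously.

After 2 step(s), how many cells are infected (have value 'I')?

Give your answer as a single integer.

Step 0 (initial): 2 infected
Step 1: +6 new -> 8 infected
Step 2: +9 new -> 17 infected

Answer: 17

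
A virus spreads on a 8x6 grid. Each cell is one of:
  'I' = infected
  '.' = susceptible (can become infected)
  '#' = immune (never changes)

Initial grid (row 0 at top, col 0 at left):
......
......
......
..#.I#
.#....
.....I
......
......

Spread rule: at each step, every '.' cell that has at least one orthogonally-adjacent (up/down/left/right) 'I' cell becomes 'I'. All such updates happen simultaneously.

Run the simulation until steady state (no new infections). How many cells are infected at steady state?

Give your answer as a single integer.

Answer: 45

Derivation:
Step 0 (initial): 2 infected
Step 1: +6 new -> 8 infected
Step 2: +7 new -> 15 infected
Step 3: +8 new -> 23 infected
Step 4: +7 new -> 30 infected
Step 5: +7 new -> 37 infected
Step 6: +6 new -> 43 infected
Step 7: +2 new -> 45 infected
Step 8: +0 new -> 45 infected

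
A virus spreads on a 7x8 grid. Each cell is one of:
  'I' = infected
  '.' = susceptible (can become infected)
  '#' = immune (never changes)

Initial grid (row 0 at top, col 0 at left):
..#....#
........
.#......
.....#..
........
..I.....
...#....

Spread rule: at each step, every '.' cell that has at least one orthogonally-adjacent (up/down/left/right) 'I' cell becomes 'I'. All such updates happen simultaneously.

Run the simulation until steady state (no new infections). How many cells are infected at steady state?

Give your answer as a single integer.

Answer: 51

Derivation:
Step 0 (initial): 1 infected
Step 1: +4 new -> 5 infected
Step 2: +6 new -> 11 infected
Step 3: +8 new -> 19 infected
Step 4: +7 new -> 26 infected
Step 5: +7 new -> 33 infected
Step 6: +8 new -> 41 infected
Step 7: +5 new -> 46 infected
Step 8: +3 new -> 49 infected
Step 9: +2 new -> 51 infected
Step 10: +0 new -> 51 infected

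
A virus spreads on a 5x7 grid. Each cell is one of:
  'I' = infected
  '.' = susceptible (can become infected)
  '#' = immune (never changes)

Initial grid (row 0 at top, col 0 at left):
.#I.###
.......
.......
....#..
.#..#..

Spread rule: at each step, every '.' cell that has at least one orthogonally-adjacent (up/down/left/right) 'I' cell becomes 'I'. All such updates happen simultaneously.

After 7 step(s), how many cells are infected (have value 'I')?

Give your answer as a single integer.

Answer: 27

Derivation:
Step 0 (initial): 1 infected
Step 1: +2 new -> 3 infected
Step 2: +3 new -> 6 infected
Step 3: +5 new -> 11 infected
Step 4: +7 new -> 18 infected
Step 5: +4 new -> 22 infected
Step 6: +3 new -> 25 infected
Step 7: +2 new -> 27 infected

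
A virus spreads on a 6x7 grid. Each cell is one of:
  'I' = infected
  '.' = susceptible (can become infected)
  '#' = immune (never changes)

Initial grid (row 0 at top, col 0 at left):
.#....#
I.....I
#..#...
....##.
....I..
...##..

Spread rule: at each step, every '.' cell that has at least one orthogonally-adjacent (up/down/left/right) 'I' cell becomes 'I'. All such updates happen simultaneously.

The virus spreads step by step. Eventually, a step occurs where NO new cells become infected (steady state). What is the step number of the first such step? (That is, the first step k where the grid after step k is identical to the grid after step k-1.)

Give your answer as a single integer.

Step 0 (initial): 3 infected
Step 1: +6 new -> 9 infected
Step 2: +10 new -> 19 infected
Step 3: +10 new -> 29 infected
Step 4: +4 new -> 33 infected
Step 5: +1 new -> 34 infected
Step 6: +0 new -> 34 infected

Answer: 6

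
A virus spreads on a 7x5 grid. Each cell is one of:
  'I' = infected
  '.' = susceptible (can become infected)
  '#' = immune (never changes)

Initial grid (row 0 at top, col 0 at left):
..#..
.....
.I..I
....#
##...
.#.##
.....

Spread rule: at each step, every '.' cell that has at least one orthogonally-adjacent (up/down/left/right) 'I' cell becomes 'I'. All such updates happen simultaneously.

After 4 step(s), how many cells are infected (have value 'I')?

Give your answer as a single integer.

Step 0 (initial): 2 infected
Step 1: +6 new -> 8 infected
Step 2: +8 new -> 16 infected
Step 3: +4 new -> 20 infected
Step 4: +2 new -> 22 infected

Answer: 22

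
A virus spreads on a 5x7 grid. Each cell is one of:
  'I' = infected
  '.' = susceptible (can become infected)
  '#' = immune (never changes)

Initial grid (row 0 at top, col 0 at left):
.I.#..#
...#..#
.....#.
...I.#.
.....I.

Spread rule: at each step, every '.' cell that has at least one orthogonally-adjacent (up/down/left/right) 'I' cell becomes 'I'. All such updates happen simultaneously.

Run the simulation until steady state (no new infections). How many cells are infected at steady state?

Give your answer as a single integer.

Answer: 29

Derivation:
Step 0 (initial): 3 infected
Step 1: +9 new -> 12 infected
Step 2: +8 new -> 20 infected
Step 3: +5 new -> 25 infected
Step 4: +3 new -> 28 infected
Step 5: +1 new -> 29 infected
Step 6: +0 new -> 29 infected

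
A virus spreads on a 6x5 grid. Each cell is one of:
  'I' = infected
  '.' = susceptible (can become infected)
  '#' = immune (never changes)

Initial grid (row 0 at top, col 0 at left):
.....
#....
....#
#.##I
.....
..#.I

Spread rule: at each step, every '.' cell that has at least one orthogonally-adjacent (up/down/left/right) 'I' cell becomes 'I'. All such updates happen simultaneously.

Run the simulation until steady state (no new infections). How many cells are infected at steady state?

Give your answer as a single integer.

Answer: 24

Derivation:
Step 0 (initial): 2 infected
Step 1: +2 new -> 4 infected
Step 2: +1 new -> 5 infected
Step 3: +1 new -> 6 infected
Step 4: +1 new -> 7 infected
Step 5: +3 new -> 10 infected
Step 6: +2 new -> 12 infected
Step 7: +3 new -> 15 infected
Step 8: +3 new -> 18 infected
Step 9: +3 new -> 21 infected
Step 10: +2 new -> 23 infected
Step 11: +1 new -> 24 infected
Step 12: +0 new -> 24 infected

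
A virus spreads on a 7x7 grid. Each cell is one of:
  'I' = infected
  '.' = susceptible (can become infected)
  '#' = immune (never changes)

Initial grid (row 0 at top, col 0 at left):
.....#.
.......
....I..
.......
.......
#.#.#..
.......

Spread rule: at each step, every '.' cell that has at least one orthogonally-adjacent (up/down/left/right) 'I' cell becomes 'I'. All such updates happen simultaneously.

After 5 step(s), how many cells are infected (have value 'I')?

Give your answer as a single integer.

Step 0 (initial): 1 infected
Step 1: +4 new -> 5 infected
Step 2: +8 new -> 13 infected
Step 3: +8 new -> 21 infected
Step 4: +9 new -> 30 infected
Step 5: +7 new -> 37 infected

Answer: 37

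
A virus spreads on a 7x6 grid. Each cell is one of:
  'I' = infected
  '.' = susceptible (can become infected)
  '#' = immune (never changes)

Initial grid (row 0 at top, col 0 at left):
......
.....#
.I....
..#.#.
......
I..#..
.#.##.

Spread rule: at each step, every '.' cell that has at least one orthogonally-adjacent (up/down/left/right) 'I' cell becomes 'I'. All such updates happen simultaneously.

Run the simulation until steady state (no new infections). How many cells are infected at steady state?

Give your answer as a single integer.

Answer: 35

Derivation:
Step 0 (initial): 2 infected
Step 1: +7 new -> 9 infected
Step 2: +7 new -> 16 infected
Step 3: +7 new -> 23 infected
Step 4: +4 new -> 27 infected
Step 5: +3 new -> 30 infected
Step 6: +3 new -> 33 infected
Step 7: +1 new -> 34 infected
Step 8: +1 new -> 35 infected
Step 9: +0 new -> 35 infected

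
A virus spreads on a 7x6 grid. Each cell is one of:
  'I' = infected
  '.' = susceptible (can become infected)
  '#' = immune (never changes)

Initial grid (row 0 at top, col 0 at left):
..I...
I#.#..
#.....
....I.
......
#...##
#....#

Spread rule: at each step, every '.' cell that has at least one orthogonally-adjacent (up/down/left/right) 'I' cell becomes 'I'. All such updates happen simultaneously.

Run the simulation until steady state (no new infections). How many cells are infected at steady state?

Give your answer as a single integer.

Answer: 34

Derivation:
Step 0 (initial): 3 infected
Step 1: +8 new -> 11 infected
Step 2: +8 new -> 19 infected
Step 3: +6 new -> 25 infected
Step 4: +4 new -> 29 infected
Step 5: +4 new -> 33 infected
Step 6: +1 new -> 34 infected
Step 7: +0 new -> 34 infected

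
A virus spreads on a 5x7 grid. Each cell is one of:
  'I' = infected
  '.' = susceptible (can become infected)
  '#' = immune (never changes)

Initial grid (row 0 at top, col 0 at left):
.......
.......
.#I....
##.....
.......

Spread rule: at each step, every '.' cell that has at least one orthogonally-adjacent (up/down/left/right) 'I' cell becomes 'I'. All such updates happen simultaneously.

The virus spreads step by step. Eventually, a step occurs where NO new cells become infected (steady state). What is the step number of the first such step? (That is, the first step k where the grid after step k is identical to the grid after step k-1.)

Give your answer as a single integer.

Answer: 7

Derivation:
Step 0 (initial): 1 infected
Step 1: +3 new -> 4 infected
Step 2: +6 new -> 10 infected
Step 3: +8 new -> 18 infected
Step 4: +8 new -> 26 infected
Step 5: +4 new -> 30 infected
Step 6: +2 new -> 32 infected
Step 7: +0 new -> 32 infected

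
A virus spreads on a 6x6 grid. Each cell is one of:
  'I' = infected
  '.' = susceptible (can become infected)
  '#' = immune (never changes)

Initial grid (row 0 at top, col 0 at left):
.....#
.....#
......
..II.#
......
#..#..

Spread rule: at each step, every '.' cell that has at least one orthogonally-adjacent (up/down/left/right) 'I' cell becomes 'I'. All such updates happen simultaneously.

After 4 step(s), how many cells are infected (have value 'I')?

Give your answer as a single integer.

Step 0 (initial): 2 infected
Step 1: +6 new -> 8 infected
Step 2: +8 new -> 16 infected
Step 3: +10 new -> 26 infected
Step 4: +4 new -> 30 infected

Answer: 30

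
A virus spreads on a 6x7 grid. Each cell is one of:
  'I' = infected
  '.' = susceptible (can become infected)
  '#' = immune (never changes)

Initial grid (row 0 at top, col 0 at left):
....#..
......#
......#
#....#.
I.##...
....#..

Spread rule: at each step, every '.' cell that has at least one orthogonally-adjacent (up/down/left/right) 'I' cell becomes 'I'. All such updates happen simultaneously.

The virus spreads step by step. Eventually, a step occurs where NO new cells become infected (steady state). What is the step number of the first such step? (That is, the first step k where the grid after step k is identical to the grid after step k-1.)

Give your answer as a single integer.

Answer: 11

Derivation:
Step 0 (initial): 1 infected
Step 1: +2 new -> 3 infected
Step 2: +2 new -> 5 infected
Step 3: +3 new -> 8 infected
Step 4: +5 new -> 13 infected
Step 5: +5 new -> 18 infected
Step 6: +5 new -> 23 infected
Step 7: +4 new -> 27 infected
Step 8: +3 new -> 30 infected
Step 9: +3 new -> 33 infected
Step 10: +1 new -> 34 infected
Step 11: +0 new -> 34 infected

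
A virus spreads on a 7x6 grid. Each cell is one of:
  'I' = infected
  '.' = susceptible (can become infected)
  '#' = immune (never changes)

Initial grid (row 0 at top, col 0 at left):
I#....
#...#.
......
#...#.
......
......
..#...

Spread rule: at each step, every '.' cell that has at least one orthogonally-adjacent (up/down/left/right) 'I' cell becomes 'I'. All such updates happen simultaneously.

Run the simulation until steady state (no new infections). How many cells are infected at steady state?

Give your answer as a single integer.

Answer: 1

Derivation:
Step 0 (initial): 1 infected
Step 1: +0 new -> 1 infected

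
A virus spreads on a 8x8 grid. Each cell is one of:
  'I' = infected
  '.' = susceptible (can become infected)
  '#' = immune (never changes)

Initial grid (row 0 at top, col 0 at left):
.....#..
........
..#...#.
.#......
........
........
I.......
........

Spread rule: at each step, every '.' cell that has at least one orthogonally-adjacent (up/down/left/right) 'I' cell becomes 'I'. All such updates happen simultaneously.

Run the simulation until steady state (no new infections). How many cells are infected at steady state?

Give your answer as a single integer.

Answer: 60

Derivation:
Step 0 (initial): 1 infected
Step 1: +3 new -> 4 infected
Step 2: +4 new -> 8 infected
Step 3: +5 new -> 13 infected
Step 4: +5 new -> 18 infected
Step 5: +7 new -> 25 infected
Step 6: +7 new -> 32 infected
Step 7: +8 new -> 40 infected
Step 8: +7 new -> 47 infected
Step 9: +5 new -> 52 infected
Step 10: +3 new -> 55 infected
Step 11: +2 new -> 57 infected
Step 12: +2 new -> 59 infected
Step 13: +1 new -> 60 infected
Step 14: +0 new -> 60 infected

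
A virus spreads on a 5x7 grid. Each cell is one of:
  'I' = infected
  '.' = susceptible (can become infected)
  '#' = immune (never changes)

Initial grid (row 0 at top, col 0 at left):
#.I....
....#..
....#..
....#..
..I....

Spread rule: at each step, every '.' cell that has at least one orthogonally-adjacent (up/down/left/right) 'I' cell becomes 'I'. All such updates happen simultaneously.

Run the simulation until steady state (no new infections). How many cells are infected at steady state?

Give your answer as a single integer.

Step 0 (initial): 2 infected
Step 1: +6 new -> 8 infected
Step 2: +8 new -> 16 infected
Step 3: +6 new -> 22 infected
Step 4: +5 new -> 27 infected
Step 5: +3 new -> 30 infected
Step 6: +1 new -> 31 infected
Step 7: +0 new -> 31 infected

Answer: 31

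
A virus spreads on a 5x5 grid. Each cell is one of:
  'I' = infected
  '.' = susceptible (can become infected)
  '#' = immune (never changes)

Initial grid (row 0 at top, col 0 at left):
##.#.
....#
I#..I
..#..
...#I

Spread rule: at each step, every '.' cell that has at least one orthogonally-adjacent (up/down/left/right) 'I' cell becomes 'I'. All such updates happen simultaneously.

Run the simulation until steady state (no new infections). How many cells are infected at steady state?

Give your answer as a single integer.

Answer: 17

Derivation:
Step 0 (initial): 3 infected
Step 1: +4 new -> 7 infected
Step 2: +6 new -> 13 infected
Step 3: +2 new -> 15 infected
Step 4: +2 new -> 17 infected
Step 5: +0 new -> 17 infected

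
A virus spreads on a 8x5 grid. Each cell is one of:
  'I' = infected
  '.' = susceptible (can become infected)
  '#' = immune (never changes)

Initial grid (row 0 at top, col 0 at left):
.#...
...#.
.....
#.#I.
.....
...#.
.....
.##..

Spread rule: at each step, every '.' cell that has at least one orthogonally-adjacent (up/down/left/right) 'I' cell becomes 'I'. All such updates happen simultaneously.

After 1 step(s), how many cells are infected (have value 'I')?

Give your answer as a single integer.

Answer: 4

Derivation:
Step 0 (initial): 1 infected
Step 1: +3 new -> 4 infected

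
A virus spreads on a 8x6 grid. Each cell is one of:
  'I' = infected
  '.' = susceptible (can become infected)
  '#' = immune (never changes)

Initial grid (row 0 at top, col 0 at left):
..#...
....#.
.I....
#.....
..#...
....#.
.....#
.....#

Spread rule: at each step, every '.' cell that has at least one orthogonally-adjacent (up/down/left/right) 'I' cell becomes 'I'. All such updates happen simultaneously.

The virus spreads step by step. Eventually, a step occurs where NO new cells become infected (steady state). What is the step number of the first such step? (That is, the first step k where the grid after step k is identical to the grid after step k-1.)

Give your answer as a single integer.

Step 0 (initial): 1 infected
Step 1: +4 new -> 5 infected
Step 2: +6 new -> 11 infected
Step 3: +6 new -> 17 infected
Step 4: +7 new -> 24 infected
Step 5: +8 new -> 32 infected
Step 6: +5 new -> 37 infected
Step 7: +3 new -> 40 infected
Step 8: +1 new -> 41 infected
Step 9: +0 new -> 41 infected

Answer: 9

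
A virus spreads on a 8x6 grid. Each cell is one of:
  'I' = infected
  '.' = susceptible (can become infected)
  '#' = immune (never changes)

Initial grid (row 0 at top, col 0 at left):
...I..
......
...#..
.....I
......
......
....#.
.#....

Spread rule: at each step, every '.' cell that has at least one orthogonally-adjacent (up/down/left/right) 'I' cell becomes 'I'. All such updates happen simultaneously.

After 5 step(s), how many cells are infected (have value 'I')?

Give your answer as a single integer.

Answer: 36

Derivation:
Step 0 (initial): 2 infected
Step 1: +6 new -> 8 infected
Step 2: +9 new -> 17 infected
Step 3: +7 new -> 24 infected
Step 4: +6 new -> 30 infected
Step 5: +6 new -> 36 infected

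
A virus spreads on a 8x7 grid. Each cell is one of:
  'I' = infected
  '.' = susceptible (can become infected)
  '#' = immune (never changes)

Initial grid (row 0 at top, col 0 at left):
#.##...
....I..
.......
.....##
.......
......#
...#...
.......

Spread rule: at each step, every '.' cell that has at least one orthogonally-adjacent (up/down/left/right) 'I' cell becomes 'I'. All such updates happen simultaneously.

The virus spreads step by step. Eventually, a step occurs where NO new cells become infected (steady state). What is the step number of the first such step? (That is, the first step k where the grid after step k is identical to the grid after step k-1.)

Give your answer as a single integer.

Answer: 11

Derivation:
Step 0 (initial): 1 infected
Step 1: +4 new -> 5 infected
Step 2: +6 new -> 11 infected
Step 3: +6 new -> 17 infected
Step 4: +7 new -> 24 infected
Step 5: +7 new -> 31 infected
Step 6: +5 new -> 36 infected
Step 7: +6 new -> 42 infected
Step 8: +4 new -> 46 infected
Step 9: +2 new -> 48 infected
Step 10: +1 new -> 49 infected
Step 11: +0 new -> 49 infected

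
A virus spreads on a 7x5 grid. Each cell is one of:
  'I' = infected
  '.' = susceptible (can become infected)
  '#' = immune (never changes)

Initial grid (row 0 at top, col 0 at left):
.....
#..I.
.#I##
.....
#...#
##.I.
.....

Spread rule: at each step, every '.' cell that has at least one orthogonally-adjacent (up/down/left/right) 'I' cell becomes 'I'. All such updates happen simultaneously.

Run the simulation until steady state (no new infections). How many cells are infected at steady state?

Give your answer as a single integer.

Step 0 (initial): 3 infected
Step 1: +8 new -> 11 infected
Step 2: +8 new -> 19 infected
Step 3: +5 new -> 24 infected
Step 4: +3 new -> 27 infected
Step 5: +0 new -> 27 infected

Answer: 27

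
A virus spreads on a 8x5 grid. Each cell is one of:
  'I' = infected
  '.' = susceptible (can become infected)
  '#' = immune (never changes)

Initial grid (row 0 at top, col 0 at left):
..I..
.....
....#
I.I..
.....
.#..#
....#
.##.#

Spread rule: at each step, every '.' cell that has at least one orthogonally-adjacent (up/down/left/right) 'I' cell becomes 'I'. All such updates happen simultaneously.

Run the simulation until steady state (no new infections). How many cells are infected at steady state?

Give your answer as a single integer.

Answer: 33

Derivation:
Step 0 (initial): 3 infected
Step 1: +9 new -> 12 infected
Step 2: +12 new -> 24 infected
Step 3: +5 new -> 29 infected
Step 4: +3 new -> 32 infected
Step 5: +1 new -> 33 infected
Step 6: +0 new -> 33 infected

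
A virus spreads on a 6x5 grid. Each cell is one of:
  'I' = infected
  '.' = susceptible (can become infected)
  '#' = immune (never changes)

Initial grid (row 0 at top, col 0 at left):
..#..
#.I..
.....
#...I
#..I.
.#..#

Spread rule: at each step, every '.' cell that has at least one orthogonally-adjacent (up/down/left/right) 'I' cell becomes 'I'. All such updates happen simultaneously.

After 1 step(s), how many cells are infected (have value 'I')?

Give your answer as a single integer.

Step 0 (initial): 3 infected
Step 1: +8 new -> 11 infected

Answer: 11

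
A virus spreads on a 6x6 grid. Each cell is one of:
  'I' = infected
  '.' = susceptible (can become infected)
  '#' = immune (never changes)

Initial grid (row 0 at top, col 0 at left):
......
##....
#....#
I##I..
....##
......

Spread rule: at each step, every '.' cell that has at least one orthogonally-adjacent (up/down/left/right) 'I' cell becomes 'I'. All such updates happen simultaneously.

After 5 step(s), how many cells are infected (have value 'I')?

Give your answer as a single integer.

Step 0 (initial): 2 infected
Step 1: +4 new -> 6 infected
Step 2: +8 new -> 14 infected
Step 3: +7 new -> 21 infected
Step 4: +4 new -> 25 infected
Step 5: +2 new -> 27 infected

Answer: 27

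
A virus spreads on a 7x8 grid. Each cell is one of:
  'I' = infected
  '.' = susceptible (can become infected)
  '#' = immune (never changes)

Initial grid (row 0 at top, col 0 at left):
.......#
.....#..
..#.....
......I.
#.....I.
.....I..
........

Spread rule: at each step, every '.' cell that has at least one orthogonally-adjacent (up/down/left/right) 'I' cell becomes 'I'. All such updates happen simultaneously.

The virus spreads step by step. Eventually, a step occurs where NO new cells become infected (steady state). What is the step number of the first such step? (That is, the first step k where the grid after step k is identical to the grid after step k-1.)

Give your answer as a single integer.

Answer: 10

Derivation:
Step 0 (initial): 3 infected
Step 1: +8 new -> 11 infected
Step 2: +9 new -> 20 infected
Step 3: +8 new -> 28 infected
Step 4: +7 new -> 35 infected
Step 5: +6 new -> 41 infected
Step 6: +5 new -> 46 infected
Step 7: +3 new -> 49 infected
Step 8: +2 new -> 51 infected
Step 9: +1 new -> 52 infected
Step 10: +0 new -> 52 infected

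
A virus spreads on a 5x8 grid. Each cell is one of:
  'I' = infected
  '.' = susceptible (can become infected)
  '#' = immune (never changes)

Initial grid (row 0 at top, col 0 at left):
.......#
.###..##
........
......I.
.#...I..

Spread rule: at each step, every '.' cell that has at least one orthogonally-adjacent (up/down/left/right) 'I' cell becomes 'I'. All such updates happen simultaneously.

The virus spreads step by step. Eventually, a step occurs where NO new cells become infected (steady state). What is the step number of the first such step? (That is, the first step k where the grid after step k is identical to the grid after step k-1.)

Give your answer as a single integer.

Step 0 (initial): 2 infected
Step 1: +5 new -> 7 infected
Step 2: +5 new -> 12 infected
Step 3: +4 new -> 16 infected
Step 4: +4 new -> 20 infected
Step 5: +4 new -> 24 infected
Step 6: +3 new -> 27 infected
Step 7: +3 new -> 30 infected
Step 8: +2 new -> 32 infected
Step 9: +1 new -> 33 infected
Step 10: +0 new -> 33 infected

Answer: 10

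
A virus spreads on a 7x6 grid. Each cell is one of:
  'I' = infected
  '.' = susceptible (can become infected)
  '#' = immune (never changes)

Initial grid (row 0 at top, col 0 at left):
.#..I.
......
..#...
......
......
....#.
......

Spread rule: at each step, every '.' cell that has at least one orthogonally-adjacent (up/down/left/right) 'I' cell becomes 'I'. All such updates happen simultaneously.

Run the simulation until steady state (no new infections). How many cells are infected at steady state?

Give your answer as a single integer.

Step 0 (initial): 1 infected
Step 1: +3 new -> 4 infected
Step 2: +4 new -> 8 infected
Step 3: +4 new -> 12 infected
Step 4: +4 new -> 16 infected
Step 5: +5 new -> 21 infected
Step 6: +6 new -> 27 infected
Step 7: +5 new -> 32 infected
Step 8: +4 new -> 36 infected
Step 9: +2 new -> 38 infected
Step 10: +1 new -> 39 infected
Step 11: +0 new -> 39 infected

Answer: 39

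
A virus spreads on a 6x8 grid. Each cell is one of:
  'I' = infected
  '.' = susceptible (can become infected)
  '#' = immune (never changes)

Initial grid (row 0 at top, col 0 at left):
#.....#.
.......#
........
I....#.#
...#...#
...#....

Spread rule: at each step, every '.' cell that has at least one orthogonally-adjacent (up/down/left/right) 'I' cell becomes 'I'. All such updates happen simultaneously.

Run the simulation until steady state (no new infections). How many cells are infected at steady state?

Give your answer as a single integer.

Answer: 39

Derivation:
Step 0 (initial): 1 infected
Step 1: +3 new -> 4 infected
Step 2: +5 new -> 9 infected
Step 3: +5 new -> 14 infected
Step 4: +5 new -> 19 infected
Step 5: +4 new -> 23 infected
Step 6: +5 new -> 28 infected
Step 7: +5 new -> 33 infected
Step 8: +5 new -> 38 infected
Step 9: +1 new -> 39 infected
Step 10: +0 new -> 39 infected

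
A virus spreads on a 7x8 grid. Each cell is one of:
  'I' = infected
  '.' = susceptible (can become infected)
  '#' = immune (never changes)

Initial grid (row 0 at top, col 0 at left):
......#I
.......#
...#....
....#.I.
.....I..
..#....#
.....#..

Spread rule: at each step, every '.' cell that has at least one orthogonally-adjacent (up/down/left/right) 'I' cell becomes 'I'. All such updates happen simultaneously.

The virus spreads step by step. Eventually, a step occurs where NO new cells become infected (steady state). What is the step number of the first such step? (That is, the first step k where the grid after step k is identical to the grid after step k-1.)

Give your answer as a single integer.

Answer: 10

Derivation:
Step 0 (initial): 3 infected
Step 1: +6 new -> 9 infected
Step 2: +7 new -> 16 infected
Step 3: +7 new -> 23 infected
Step 4: +6 new -> 29 infected
Step 5: +7 new -> 36 infected
Step 6: +6 new -> 42 infected
Step 7: +4 new -> 46 infected
Step 8: +2 new -> 48 infected
Step 9: +1 new -> 49 infected
Step 10: +0 new -> 49 infected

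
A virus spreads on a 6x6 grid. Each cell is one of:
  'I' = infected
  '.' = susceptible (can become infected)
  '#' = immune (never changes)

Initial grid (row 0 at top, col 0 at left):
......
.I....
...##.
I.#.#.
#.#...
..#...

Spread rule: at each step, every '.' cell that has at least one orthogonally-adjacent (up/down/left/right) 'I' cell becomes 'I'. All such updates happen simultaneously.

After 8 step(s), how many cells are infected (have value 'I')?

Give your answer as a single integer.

Step 0 (initial): 2 infected
Step 1: +6 new -> 8 infected
Step 2: +5 new -> 13 infected
Step 3: +3 new -> 16 infected
Step 4: +3 new -> 19 infected
Step 5: +2 new -> 21 infected
Step 6: +1 new -> 22 infected
Step 7: +1 new -> 23 infected
Step 8: +2 new -> 25 infected

Answer: 25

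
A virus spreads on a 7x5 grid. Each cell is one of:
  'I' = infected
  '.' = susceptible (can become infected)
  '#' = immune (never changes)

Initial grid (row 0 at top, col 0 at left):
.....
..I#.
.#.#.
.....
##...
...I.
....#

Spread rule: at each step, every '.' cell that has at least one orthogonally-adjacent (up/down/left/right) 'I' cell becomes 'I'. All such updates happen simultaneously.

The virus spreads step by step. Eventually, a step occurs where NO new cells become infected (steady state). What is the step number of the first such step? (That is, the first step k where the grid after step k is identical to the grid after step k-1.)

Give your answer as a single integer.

Step 0 (initial): 2 infected
Step 1: +7 new -> 9 infected
Step 2: +9 new -> 18 infected
Step 3: +7 new -> 25 infected
Step 4: +4 new -> 29 infected
Step 5: +0 new -> 29 infected

Answer: 5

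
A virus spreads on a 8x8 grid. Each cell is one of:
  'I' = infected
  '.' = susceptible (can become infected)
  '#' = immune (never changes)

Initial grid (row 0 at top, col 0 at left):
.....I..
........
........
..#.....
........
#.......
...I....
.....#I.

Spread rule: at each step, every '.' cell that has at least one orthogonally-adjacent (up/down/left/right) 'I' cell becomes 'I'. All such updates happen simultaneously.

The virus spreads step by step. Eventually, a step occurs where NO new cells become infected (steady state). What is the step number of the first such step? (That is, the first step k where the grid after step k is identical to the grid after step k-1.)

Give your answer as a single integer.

Step 0 (initial): 3 infected
Step 1: +9 new -> 12 infected
Step 2: +14 new -> 26 infected
Step 3: +15 new -> 41 infected
Step 4: +10 new -> 51 infected
Step 5: +6 new -> 57 infected
Step 6: +3 new -> 60 infected
Step 7: +1 new -> 61 infected
Step 8: +0 new -> 61 infected

Answer: 8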